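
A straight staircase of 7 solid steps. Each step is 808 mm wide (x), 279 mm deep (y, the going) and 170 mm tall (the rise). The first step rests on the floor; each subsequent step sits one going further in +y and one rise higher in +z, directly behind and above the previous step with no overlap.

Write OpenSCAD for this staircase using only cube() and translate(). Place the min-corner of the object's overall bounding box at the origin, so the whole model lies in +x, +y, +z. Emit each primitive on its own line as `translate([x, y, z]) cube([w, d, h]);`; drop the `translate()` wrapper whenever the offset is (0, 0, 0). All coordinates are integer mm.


cube([808, 279, 170]);
translate([0, 279, 170]) cube([808, 279, 170]);
translate([0, 558, 340]) cube([808, 279, 170]);
translate([0, 837, 510]) cube([808, 279, 170]);
translate([0, 1116, 680]) cube([808, 279, 170]);
translate([0, 1395, 850]) cube([808, 279, 170]);
translate([0, 1674, 1020]) cube([808, 279, 170]);


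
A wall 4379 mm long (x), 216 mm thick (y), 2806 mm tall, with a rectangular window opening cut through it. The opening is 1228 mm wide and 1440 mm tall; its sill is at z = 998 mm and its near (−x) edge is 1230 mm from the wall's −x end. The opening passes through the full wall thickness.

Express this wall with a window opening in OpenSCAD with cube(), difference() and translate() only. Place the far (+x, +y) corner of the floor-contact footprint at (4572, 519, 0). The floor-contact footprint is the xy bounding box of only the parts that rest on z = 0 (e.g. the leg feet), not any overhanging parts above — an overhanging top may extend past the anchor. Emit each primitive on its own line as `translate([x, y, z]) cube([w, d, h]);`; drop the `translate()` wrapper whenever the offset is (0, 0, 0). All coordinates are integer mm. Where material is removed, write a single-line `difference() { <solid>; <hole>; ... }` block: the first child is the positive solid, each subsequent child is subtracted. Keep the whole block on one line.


difference() { translate([193, 303, 0]) cube([4379, 216, 2806]); translate([1423, 303, 998]) cube([1228, 216, 1440]); }


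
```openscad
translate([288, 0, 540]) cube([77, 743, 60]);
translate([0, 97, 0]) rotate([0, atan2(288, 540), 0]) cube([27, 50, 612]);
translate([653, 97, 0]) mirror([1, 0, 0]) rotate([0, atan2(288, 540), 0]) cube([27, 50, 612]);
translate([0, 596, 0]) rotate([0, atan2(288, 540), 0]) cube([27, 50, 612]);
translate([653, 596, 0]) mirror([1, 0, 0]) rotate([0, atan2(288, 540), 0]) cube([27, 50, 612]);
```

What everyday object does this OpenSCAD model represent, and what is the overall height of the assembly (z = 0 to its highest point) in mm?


A sawhorse. The overall height is 600 mm.

A beam across two mirrored pairs of raked legs — a sawhorse. The beam's underside is at z = 540 (matching the legs' vertical rise in atan2(288, 540)) and the beam is 60 mm tall, so its top is at 540 + 60 = 600 mm. The raked legs top out at the beam's underside, so that is the highest point.


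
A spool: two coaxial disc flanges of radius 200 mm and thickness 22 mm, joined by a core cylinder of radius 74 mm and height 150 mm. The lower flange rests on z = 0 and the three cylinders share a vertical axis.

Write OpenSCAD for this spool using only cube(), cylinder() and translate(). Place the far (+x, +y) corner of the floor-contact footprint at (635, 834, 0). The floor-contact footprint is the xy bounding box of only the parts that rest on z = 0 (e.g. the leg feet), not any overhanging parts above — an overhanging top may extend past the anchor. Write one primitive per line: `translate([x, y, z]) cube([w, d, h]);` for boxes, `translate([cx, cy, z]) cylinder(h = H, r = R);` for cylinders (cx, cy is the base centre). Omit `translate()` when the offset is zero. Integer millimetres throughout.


translate([435, 634, 0]) cylinder(h = 22, r = 200);
translate([435, 634, 22]) cylinder(h = 150, r = 74);
translate([435, 634, 172]) cylinder(h = 22, r = 200);


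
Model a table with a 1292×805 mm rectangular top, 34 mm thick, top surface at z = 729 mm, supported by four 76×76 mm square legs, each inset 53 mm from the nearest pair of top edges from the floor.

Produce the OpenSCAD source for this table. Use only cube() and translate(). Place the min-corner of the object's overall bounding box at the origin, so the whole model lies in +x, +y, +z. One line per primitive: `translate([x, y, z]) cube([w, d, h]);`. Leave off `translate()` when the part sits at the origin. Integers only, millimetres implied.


translate([0, 0, 695]) cube([1292, 805, 34]);
translate([53, 53, 0]) cube([76, 76, 695]);
translate([1163, 53, 0]) cube([76, 76, 695]);
translate([53, 676, 0]) cube([76, 76, 695]);
translate([1163, 676, 0]) cube([76, 76, 695]);


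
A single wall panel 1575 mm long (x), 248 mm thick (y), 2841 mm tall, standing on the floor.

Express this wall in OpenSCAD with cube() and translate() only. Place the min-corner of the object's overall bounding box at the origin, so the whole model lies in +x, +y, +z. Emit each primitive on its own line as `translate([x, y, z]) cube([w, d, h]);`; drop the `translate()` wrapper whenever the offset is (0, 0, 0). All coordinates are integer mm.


cube([1575, 248, 2841]);


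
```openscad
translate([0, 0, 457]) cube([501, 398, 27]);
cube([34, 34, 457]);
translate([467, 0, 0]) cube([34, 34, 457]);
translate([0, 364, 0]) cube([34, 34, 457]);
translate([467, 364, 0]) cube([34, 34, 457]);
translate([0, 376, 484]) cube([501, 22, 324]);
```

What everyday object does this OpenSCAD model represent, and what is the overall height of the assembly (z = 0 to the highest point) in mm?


A chair. The overall height is 808 mm.

A slab on four corner posts with a tall panel at the back — a chair. The seat slab sits at z = 457 with thickness 27, and the 324 mm backrest starts at the seat top, so the overall height is 457 + 27 + 324 = 808 mm.


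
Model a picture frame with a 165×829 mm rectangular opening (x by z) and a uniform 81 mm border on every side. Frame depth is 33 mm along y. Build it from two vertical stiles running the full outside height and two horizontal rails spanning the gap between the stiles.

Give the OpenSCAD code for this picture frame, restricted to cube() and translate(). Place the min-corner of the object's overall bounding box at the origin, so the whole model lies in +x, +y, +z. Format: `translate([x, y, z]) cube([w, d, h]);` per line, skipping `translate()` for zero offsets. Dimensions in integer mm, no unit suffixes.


cube([81, 33, 991]);
translate([246, 0, 0]) cube([81, 33, 991]);
translate([81, 0, 0]) cube([165, 33, 81]);
translate([81, 0, 910]) cube([165, 33, 81]);


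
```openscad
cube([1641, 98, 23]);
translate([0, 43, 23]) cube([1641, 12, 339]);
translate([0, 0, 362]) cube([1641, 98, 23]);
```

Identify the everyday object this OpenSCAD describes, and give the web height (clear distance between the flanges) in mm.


An I-beam. The web height is 339 mm.

Two wide flanges with a thin centred web — an I-beam. Overall 385 mm minus two 23 mm flanges gives a web of 385 − 2·23 = 339 mm.


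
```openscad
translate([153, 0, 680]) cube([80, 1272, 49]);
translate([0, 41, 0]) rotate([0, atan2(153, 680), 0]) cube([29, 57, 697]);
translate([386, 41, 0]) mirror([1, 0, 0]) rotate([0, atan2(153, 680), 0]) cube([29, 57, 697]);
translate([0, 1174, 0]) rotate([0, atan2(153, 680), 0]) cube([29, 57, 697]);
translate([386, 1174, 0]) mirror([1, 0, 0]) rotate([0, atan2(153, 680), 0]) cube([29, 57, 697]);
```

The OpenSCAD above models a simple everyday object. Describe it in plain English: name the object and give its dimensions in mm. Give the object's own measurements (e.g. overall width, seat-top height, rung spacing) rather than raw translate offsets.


A sawhorse. A 80×1272×49 mm beam (x, y, z) sits on two A-frame leg pairs. Each pair is two raked legs of 29×57 mm section (57 mm along y) splaying symmetrically in x. Each leg rises 680 mm vertically over 153 mm of horizontal reach and is 697 mm long along its own axis. Every leg's outer bottom edge rests on the floor and its outer top edge meets a bottom edge of the beam — the left legs (tilting toward +x) meet the beam's −x bottom edge, the right legs (their mirror images, tilting toward −x) meet its +x bottom edge — so the leg tops tuck under the beam, the beam's underside is 680 mm above the floor, and the feet are 386 mm apart outside-to-outside with the beam centred between them. The two leg pairs are set in 41 mm from either end of the beam.


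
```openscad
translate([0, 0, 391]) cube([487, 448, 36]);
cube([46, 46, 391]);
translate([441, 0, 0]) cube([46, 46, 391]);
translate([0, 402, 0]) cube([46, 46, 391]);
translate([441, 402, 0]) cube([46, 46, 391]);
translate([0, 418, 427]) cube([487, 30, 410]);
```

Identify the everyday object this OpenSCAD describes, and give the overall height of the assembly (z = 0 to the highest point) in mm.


A chair. The overall height is 837 mm.

A slab on four corner posts with a tall panel at the back — a chair. The seat slab sits at z = 391 with thickness 36, and the 410 mm backrest starts at the seat top, so the overall height is 391 + 36 + 410 = 837 mm.


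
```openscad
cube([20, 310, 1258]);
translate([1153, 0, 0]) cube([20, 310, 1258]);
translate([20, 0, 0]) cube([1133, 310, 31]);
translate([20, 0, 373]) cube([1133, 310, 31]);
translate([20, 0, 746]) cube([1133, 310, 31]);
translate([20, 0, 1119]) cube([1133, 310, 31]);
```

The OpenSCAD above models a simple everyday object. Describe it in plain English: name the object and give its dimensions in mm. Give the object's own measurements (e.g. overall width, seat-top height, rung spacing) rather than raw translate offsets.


An open bookshelf. Two side panels, each 20 mm thick, 310 mm deep and 1258 mm tall, stand 1173 mm apart (outside-to-outside). Between them sit 4 shelves, each 31 mm thick and 310 mm deep, spanning the full gap between the sides. The bottom shelf rests on the floor (its underside at z = 0) and the clear gap between one shelf's top and the next shelf's underside is 342 mm.


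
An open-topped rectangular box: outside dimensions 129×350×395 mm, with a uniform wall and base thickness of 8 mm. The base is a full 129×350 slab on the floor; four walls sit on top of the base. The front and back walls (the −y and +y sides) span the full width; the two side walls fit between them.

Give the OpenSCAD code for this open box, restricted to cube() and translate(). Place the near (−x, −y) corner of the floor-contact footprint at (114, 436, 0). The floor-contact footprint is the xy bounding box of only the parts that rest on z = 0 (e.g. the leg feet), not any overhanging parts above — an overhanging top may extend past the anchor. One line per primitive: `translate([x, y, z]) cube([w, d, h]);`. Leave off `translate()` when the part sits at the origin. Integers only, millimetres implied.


translate([114, 436, 0]) cube([129, 350, 8]);
translate([114, 436, 8]) cube([129, 8, 387]);
translate([114, 778, 8]) cube([129, 8, 387]);
translate([114, 444, 8]) cube([8, 334, 387]);
translate([235, 444, 8]) cube([8, 334, 387]);


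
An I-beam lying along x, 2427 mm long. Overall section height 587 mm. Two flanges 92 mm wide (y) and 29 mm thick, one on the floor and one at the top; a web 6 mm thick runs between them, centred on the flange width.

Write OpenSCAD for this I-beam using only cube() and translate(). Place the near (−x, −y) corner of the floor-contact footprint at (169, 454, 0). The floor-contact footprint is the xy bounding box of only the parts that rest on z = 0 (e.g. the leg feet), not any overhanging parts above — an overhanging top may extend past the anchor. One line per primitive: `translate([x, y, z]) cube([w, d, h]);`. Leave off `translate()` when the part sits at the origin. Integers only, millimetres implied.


translate([169, 454, 0]) cube([2427, 92, 29]);
translate([169, 497, 29]) cube([2427, 6, 529]);
translate([169, 454, 558]) cube([2427, 92, 29]);


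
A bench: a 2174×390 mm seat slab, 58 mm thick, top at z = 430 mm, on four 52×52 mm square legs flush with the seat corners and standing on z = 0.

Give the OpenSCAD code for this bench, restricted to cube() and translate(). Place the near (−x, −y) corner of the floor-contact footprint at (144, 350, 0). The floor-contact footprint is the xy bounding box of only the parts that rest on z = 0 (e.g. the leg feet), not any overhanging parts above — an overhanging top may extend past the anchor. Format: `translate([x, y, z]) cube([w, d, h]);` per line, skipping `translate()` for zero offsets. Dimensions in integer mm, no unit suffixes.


translate([144, 350, 372]) cube([2174, 390, 58]);
translate([144, 350, 0]) cube([52, 52, 372]);
translate([144, 688, 0]) cube([52, 52, 372]);
translate([2266, 350, 0]) cube([52, 52, 372]);
translate([2266, 688, 0]) cube([52, 52, 372]);


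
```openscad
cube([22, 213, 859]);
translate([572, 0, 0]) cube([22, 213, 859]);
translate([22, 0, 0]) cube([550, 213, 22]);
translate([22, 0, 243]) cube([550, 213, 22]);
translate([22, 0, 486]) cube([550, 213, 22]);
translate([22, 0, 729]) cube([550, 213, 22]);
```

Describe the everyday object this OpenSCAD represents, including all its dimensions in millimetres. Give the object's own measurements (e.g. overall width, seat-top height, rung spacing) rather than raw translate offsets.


An open bookshelf. Two side panels, each 22 mm thick, 213 mm deep and 859 mm tall, stand 594 mm apart (outside-to-outside). Between them sit 4 shelves, each 22 mm thick and 213 mm deep, spanning the full gap between the sides. The bottom shelf rests on the floor (its underside at z = 0) and the clear gap between one shelf's top and the next shelf's underside is 221 mm.


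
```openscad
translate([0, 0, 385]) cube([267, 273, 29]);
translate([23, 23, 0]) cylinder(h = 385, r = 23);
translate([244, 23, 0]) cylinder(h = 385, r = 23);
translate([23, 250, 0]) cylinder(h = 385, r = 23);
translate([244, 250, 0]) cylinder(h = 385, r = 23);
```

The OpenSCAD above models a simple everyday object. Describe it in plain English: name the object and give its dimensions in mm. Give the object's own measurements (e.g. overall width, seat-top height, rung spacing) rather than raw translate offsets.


A simple wooden stool: a rectangular seat 267 mm (x) by 273 mm (y), 29 mm thick, top face at z = 414 mm, on four round legs, each 46 mm in diameter. The legs rest on z = 0, each leg's axis is inset half a diameter from the nearest pair of seat edges (so the leg's bounding box is flush with the corner).


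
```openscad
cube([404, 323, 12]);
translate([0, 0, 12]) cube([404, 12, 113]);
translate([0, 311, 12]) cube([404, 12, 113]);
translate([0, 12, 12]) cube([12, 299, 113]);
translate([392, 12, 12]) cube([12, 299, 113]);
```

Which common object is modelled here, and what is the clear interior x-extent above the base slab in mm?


An open box. The internal width is 380 mm.

A 404×323 base slab with four walls standing on it — an open box. The base is 404 mm wide and the walls are 12 mm thick, so the internal width is 404 − 2 × 12 = 380 mm.


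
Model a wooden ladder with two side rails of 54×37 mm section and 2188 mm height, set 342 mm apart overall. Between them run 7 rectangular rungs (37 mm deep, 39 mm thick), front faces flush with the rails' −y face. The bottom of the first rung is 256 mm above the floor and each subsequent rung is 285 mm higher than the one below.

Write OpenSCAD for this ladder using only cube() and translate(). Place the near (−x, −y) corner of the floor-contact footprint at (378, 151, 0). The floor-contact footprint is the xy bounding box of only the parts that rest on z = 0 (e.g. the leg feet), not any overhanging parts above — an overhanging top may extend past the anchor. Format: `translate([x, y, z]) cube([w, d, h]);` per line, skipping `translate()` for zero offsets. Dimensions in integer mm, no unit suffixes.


translate([378, 151, 0]) cube([54, 37, 2188]);
translate([666, 151, 0]) cube([54, 37, 2188]);
translate([432, 151, 256]) cube([234, 37, 39]);
translate([432, 151, 541]) cube([234, 37, 39]);
translate([432, 151, 826]) cube([234, 37, 39]);
translate([432, 151, 1111]) cube([234, 37, 39]);
translate([432, 151, 1396]) cube([234, 37, 39]);
translate([432, 151, 1681]) cube([234, 37, 39]);
translate([432, 151, 1966]) cube([234, 37, 39]);


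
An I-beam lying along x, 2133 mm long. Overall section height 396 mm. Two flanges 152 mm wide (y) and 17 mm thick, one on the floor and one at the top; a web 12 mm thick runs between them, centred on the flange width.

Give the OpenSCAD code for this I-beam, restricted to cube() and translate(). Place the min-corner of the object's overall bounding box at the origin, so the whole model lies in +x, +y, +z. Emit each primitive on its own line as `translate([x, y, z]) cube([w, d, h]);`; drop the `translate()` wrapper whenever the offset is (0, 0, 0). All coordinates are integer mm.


cube([2133, 152, 17]);
translate([0, 70, 17]) cube([2133, 12, 362]);
translate([0, 0, 379]) cube([2133, 152, 17]);


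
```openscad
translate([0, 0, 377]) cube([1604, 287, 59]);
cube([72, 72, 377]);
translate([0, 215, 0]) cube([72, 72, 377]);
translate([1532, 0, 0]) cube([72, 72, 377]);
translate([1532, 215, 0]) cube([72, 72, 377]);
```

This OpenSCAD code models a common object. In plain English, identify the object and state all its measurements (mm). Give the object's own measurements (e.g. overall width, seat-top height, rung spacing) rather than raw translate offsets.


A bench: a 1604×287 mm seat slab, 59 mm thick, top at z = 436 mm, on four 72×72 mm square legs flush with the seat corners and standing on z = 0.


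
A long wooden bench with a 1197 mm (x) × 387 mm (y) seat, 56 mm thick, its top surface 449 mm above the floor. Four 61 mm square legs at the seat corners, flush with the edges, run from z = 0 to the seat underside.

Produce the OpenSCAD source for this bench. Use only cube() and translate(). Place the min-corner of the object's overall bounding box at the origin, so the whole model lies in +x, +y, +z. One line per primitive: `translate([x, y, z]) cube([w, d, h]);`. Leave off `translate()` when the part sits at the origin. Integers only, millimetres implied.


translate([0, 0, 393]) cube([1197, 387, 56]);
cube([61, 61, 393]);
translate([0, 326, 0]) cube([61, 61, 393]);
translate([1136, 0, 0]) cube([61, 61, 393]);
translate([1136, 326, 0]) cube([61, 61, 393]);


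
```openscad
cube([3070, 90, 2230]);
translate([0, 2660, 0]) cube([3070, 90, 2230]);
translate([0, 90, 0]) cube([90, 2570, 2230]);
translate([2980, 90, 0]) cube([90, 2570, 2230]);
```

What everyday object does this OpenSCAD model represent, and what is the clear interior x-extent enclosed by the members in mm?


A house (or room) frame. The interior width is 2890 mm.

Four 2230 mm walls enclosing a rectangle with no floor or roof — a room or house frame. Outside width is 3070 mm and wall thickness is 90 mm, so the interior width is 3070 − 2 × 90 = 2890 mm.


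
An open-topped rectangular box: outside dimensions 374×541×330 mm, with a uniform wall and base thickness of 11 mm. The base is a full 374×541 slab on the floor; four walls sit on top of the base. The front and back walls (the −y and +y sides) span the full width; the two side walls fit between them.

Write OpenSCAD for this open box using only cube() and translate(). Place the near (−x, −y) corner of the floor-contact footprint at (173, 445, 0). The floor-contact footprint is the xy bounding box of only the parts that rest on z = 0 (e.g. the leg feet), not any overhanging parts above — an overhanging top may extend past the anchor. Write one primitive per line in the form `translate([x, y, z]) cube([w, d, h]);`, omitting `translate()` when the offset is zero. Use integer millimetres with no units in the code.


translate([173, 445, 0]) cube([374, 541, 11]);
translate([173, 445, 11]) cube([374, 11, 319]);
translate([173, 975, 11]) cube([374, 11, 319]);
translate([173, 456, 11]) cube([11, 519, 319]);
translate([536, 456, 11]) cube([11, 519, 319]);


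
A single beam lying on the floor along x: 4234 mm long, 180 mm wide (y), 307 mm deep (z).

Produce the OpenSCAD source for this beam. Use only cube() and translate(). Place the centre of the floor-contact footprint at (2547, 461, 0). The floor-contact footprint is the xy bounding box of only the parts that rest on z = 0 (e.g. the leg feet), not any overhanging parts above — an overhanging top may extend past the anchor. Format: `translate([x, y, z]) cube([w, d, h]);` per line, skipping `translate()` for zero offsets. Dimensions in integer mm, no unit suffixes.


translate([430, 371, 0]) cube([4234, 180, 307]);


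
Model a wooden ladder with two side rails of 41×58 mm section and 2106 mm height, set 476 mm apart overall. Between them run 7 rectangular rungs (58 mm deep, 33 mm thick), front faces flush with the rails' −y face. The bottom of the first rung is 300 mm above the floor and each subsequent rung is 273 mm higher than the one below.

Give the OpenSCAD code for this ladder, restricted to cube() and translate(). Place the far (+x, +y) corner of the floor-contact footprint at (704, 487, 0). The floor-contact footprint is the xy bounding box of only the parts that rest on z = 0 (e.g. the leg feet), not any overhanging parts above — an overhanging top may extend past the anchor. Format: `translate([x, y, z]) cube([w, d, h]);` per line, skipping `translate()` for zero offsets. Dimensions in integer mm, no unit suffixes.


translate([228, 429, 0]) cube([41, 58, 2106]);
translate([663, 429, 0]) cube([41, 58, 2106]);
translate([269, 429, 300]) cube([394, 58, 33]);
translate([269, 429, 573]) cube([394, 58, 33]);
translate([269, 429, 846]) cube([394, 58, 33]);
translate([269, 429, 1119]) cube([394, 58, 33]);
translate([269, 429, 1392]) cube([394, 58, 33]);
translate([269, 429, 1665]) cube([394, 58, 33]);
translate([269, 429, 1938]) cube([394, 58, 33]);


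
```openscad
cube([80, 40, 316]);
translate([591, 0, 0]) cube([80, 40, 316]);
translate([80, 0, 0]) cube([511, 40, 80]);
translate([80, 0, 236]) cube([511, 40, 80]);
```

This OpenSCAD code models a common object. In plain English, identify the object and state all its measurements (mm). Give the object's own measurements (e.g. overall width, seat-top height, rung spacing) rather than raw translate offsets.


A rectangular picture frame lying in the x–z plane (depth along y). The opening is 511 mm wide (x) by 156 mm tall (z), surrounded by a border 80 mm wide on all four sides. The frame is 40 mm deep and is made of two full-height vertical stiles with two horizontal rails fitted between them.


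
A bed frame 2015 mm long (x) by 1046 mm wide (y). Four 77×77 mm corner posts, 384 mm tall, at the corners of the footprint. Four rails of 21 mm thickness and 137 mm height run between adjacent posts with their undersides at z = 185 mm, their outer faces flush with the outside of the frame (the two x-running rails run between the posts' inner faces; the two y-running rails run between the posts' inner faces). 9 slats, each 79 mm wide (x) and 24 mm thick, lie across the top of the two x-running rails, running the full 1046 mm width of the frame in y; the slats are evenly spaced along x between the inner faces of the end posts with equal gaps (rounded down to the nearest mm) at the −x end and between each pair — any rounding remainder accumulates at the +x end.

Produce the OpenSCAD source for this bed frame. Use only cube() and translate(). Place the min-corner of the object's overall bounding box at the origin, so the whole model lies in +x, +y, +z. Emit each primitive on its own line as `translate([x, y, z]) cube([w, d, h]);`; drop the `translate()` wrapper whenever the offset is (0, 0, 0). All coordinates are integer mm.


cube([77, 77, 384]);
translate([0, 969, 0]) cube([77, 77, 384]);
translate([1938, 0, 0]) cube([77, 77, 384]);
translate([1938, 969, 0]) cube([77, 77, 384]);
translate([77, 0, 185]) cube([1861, 21, 137]);
translate([77, 1025, 185]) cube([1861, 21, 137]);
translate([0, 77, 185]) cube([21, 892, 137]);
translate([1994, 77, 185]) cube([21, 892, 137]);
translate([192, 0, 322]) cube([79, 1046, 24]);
translate([386, 0, 322]) cube([79, 1046, 24]);
translate([580, 0, 322]) cube([79, 1046, 24]);
translate([774, 0, 322]) cube([79, 1046, 24]);
translate([968, 0, 322]) cube([79, 1046, 24]);
translate([1162, 0, 322]) cube([79, 1046, 24]);
translate([1356, 0, 322]) cube([79, 1046, 24]);
translate([1550, 0, 322]) cube([79, 1046, 24]);
translate([1744, 0, 322]) cube([79, 1046, 24]);


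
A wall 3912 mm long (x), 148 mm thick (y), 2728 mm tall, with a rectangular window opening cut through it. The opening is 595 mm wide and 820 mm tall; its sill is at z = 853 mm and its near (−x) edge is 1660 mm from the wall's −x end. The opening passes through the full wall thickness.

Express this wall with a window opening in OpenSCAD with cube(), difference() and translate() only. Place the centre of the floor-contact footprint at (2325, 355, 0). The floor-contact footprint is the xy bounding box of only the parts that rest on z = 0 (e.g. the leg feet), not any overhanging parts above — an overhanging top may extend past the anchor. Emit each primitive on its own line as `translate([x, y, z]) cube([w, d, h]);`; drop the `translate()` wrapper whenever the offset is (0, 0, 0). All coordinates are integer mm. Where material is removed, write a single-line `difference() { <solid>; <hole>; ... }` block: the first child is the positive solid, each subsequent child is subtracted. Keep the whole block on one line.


difference() { translate([369, 281, 0]) cube([3912, 148, 2728]); translate([2029, 281, 853]) cube([595, 148, 820]); }


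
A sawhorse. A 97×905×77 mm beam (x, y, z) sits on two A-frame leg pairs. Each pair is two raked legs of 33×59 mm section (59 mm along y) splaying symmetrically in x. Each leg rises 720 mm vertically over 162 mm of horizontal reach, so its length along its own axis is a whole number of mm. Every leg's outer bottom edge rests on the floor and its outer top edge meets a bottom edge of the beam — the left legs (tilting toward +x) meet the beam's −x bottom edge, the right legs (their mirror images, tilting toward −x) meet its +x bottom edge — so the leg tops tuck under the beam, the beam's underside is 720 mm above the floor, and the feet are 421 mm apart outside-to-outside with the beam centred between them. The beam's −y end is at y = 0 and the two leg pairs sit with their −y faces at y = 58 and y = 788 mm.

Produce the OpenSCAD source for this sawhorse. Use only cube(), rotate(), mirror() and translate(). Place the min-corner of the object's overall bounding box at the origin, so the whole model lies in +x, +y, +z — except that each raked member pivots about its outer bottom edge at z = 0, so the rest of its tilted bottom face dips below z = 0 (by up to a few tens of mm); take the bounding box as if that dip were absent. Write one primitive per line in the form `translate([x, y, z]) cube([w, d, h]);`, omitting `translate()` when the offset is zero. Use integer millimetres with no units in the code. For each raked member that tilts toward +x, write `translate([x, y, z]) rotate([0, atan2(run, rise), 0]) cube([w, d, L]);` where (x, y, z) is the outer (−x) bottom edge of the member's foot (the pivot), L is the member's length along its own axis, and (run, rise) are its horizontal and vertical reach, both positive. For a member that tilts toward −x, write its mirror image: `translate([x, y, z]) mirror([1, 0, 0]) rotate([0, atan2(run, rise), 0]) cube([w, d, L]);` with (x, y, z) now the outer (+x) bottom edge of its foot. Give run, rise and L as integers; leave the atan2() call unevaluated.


translate([162, 0, 720]) cube([97, 905, 77]);
translate([0, 58, 0]) rotate([0, atan2(162, 720), 0]) cube([33, 59, 738]);
translate([421, 58, 0]) mirror([1, 0, 0]) rotate([0, atan2(162, 720), 0]) cube([33, 59, 738]);
translate([0, 788, 0]) rotate([0, atan2(162, 720), 0]) cube([33, 59, 738]);
translate([421, 788, 0]) mirror([1, 0, 0]) rotate([0, atan2(162, 720), 0]) cube([33, 59, 738]);


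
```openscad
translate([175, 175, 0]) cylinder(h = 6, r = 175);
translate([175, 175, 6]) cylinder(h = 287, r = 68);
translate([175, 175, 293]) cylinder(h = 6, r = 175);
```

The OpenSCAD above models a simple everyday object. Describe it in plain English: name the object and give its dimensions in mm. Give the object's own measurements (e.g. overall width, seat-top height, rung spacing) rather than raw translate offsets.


A spool: two coaxial disc flanges of radius 175 mm and thickness 6 mm, joined by a core cylinder of radius 68 mm and height 287 mm. The lower flange rests on z = 0 and the three cylinders share a vertical axis.


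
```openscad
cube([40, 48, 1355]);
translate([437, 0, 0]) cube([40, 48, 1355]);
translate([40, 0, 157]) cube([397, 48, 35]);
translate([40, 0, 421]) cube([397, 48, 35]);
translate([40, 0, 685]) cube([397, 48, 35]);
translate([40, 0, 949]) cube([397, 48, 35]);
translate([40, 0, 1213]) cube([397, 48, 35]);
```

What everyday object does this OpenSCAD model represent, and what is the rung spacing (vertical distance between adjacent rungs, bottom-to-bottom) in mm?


A ladder. The rung spacing is 264 mm.

Two tall 40×48 posts with 5 short bars between them — a ladder. Adjacent rungs sit at z = 157 and z = 421, so the spacing is 421 − 157 = 264 mm.


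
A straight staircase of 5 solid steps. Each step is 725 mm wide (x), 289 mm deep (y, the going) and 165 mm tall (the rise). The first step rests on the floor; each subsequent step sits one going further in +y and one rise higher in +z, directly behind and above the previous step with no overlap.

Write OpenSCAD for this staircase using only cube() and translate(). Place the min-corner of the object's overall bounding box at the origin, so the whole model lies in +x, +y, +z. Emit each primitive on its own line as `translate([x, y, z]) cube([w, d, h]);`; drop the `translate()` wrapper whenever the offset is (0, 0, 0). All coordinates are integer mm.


cube([725, 289, 165]);
translate([0, 289, 165]) cube([725, 289, 165]);
translate([0, 578, 330]) cube([725, 289, 165]);
translate([0, 867, 495]) cube([725, 289, 165]);
translate([0, 1156, 660]) cube([725, 289, 165]);


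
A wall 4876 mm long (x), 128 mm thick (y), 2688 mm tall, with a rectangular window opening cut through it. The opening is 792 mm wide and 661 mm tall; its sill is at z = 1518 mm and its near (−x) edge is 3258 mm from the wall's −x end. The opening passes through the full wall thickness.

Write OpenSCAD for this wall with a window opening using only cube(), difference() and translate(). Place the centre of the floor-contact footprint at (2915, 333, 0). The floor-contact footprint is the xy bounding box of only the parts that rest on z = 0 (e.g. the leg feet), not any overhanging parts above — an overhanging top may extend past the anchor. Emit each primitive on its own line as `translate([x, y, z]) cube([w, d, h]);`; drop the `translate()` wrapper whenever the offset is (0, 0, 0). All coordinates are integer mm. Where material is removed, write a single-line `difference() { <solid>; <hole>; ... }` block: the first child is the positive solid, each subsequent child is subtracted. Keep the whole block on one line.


difference() { translate([477, 269, 0]) cube([4876, 128, 2688]); translate([3735, 269, 1518]) cube([792, 128, 661]); }


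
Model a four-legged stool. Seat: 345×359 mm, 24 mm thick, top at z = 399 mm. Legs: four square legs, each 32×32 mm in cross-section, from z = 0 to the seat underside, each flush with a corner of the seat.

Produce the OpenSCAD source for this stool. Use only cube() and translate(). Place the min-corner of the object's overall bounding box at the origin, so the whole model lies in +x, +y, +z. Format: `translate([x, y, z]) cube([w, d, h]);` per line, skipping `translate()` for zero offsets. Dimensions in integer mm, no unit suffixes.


translate([0, 0, 375]) cube([345, 359, 24]);
cube([32, 32, 375]);
translate([313, 0, 0]) cube([32, 32, 375]);
translate([0, 327, 0]) cube([32, 32, 375]);
translate([313, 327, 0]) cube([32, 32, 375]);


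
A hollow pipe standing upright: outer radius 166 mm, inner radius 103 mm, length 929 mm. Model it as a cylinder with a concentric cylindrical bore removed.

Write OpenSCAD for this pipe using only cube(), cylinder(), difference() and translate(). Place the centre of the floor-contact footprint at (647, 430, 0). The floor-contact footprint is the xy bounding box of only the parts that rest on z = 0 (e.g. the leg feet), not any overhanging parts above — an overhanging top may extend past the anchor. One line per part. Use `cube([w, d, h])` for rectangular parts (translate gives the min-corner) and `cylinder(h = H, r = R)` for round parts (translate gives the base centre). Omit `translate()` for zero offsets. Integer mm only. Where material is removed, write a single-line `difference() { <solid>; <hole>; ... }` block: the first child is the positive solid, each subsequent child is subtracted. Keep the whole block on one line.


difference() { translate([647, 430, 0]) cylinder(h = 929, r = 166); translate([647, 430, 0]) cylinder(h = 929, r = 103); }


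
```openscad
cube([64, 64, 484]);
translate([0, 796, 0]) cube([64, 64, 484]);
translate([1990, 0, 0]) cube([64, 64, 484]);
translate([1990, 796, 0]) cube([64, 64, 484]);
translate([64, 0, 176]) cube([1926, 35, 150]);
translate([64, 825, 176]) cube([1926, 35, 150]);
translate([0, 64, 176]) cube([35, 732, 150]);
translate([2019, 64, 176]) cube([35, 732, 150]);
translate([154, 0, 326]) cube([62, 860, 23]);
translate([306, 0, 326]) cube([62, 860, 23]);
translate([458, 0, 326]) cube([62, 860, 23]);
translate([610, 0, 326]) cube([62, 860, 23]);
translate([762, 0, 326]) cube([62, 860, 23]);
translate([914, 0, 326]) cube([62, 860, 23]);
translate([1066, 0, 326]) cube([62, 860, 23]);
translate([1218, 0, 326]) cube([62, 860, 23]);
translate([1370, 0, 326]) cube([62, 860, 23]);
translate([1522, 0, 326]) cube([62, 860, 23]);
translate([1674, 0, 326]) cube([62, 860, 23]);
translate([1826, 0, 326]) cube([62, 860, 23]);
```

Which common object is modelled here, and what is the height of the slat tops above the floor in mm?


A bed frame. The slat-top height is 349 mm.

Four posts, four rails, and a row of slats — a bed frame. Slats sit on the rails at z = 176 + 150 = 326; with slat thickness 23, the top is 349 mm.


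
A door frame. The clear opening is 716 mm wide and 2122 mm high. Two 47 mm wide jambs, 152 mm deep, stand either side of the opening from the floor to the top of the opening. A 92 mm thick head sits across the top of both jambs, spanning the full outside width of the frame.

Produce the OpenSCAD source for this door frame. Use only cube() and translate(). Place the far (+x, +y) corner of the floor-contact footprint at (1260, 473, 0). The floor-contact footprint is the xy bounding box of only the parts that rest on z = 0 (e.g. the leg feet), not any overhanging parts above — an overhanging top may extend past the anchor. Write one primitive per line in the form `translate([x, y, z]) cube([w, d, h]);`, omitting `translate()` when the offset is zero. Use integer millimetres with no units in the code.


translate([450, 321, 0]) cube([47, 152, 2122]);
translate([1213, 321, 0]) cube([47, 152, 2122]);
translate([450, 321, 2122]) cube([810, 152, 92]);


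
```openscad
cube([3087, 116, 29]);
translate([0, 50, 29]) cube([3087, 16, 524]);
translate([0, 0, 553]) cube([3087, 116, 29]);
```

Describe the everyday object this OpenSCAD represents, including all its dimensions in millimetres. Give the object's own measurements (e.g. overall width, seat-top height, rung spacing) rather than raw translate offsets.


An I-beam lying along x, 3087 mm long. Overall section height 582 mm. Two flanges 116 mm wide (y) and 29 mm thick, one on the floor and one at the top; a web 16 mm thick runs between them, centred on the flange width.


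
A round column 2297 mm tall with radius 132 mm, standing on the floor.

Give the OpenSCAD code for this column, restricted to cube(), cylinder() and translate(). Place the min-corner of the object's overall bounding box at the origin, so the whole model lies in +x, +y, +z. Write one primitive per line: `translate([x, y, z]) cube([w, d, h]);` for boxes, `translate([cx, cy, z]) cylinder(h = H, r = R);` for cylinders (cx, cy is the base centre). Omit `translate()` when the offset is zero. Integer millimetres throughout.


translate([132, 132, 0]) cylinder(h = 2297, r = 132);


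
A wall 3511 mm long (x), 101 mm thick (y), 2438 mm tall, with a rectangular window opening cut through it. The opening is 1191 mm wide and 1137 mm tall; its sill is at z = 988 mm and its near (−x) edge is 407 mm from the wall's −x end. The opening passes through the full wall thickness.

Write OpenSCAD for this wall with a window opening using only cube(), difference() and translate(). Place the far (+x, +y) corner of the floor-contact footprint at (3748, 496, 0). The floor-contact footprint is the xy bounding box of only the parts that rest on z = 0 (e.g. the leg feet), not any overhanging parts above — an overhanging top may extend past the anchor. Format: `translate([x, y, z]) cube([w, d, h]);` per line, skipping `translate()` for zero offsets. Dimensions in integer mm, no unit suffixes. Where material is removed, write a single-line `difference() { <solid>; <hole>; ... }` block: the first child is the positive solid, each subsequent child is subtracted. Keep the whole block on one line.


difference() { translate([237, 395, 0]) cube([3511, 101, 2438]); translate([644, 395, 988]) cube([1191, 101, 1137]); }


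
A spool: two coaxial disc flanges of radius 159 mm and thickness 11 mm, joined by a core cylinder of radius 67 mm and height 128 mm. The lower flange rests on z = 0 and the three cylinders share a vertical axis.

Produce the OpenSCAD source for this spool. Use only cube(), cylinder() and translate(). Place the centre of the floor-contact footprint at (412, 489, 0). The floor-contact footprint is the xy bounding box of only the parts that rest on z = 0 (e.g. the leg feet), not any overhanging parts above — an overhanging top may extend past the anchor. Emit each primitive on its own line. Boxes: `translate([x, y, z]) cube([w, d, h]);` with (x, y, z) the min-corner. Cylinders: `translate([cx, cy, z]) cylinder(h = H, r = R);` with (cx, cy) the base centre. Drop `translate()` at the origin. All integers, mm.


translate([412, 489, 0]) cylinder(h = 11, r = 159);
translate([412, 489, 11]) cylinder(h = 128, r = 67);
translate([412, 489, 139]) cylinder(h = 11, r = 159);


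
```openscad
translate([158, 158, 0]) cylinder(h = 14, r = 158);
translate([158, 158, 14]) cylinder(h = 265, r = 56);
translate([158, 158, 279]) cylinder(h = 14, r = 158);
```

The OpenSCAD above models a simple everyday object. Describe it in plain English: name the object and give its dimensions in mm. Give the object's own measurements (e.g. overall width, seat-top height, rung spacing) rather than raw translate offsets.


A spool: two coaxial disc flanges of radius 158 mm and thickness 14 mm, joined by a core cylinder of radius 56 mm and height 265 mm. The lower flange rests on z = 0 and the three cylinders share a vertical axis.


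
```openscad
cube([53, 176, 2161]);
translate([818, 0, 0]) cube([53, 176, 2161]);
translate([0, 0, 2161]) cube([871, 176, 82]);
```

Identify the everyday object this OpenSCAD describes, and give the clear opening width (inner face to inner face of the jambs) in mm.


A door frame. The clear opening width is 765 mm.

Two 2161 mm tall posts with a header on top — a door frame. The left jamb is 53 mm wide at x = 0; the right jamb starts at x = 818. The clear opening is 818 − 53 = 765 mm.


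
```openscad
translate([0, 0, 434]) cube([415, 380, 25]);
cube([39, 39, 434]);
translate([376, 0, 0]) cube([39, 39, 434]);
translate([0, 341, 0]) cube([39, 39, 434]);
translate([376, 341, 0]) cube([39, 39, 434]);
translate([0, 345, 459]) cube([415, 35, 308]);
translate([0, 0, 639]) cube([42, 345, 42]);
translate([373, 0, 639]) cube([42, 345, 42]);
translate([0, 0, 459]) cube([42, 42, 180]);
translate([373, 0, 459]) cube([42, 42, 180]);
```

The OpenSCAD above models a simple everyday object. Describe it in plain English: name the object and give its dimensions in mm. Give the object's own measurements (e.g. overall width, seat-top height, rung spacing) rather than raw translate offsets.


A chair. The seat is a 415×380×25 mm slab with its top at z = 459 mm, on four 39×39 mm corner legs (flush with the seat edges, standing on z = 0). A flat backrest 35 mm thick, 308 mm tall, spans the full seat width and rises from the seat top along its +y edge, rear face flush with the rear of the seat. Two armrests of 42×42 mm section run along each side from the seat's front edge to the front of the backrest, top faces 222 mm above the seat top and outer faces flush with the seat's x-edges; a 42×42 mm post under the front of each armrest stands on the seat at the front corner.
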